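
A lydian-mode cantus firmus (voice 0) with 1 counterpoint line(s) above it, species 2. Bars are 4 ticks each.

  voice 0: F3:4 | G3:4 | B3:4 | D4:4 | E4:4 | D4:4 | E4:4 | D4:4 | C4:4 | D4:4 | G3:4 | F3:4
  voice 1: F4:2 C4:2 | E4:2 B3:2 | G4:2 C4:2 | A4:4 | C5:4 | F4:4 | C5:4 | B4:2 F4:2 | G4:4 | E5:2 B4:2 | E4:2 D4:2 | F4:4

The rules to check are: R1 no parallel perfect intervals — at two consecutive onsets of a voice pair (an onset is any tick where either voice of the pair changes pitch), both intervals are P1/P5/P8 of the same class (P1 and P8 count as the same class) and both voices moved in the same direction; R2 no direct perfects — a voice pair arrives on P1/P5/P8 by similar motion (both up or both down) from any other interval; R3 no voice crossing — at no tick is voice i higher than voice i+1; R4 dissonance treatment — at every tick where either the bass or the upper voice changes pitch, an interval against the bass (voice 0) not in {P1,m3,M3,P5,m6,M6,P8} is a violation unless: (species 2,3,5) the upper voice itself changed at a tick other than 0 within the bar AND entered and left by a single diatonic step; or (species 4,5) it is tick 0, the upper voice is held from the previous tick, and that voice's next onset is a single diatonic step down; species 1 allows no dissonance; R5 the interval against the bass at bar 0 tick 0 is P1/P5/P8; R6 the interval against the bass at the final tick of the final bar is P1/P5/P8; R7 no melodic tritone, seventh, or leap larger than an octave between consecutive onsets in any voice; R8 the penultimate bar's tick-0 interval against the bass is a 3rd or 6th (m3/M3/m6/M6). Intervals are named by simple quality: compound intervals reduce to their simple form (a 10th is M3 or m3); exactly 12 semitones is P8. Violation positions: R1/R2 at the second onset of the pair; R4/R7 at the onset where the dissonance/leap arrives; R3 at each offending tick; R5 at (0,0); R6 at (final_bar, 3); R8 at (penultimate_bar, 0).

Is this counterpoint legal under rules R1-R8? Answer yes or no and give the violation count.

No (4 violations)

bar 0: v0=F3 v1=F4 (P8)
bar 1: v0=G3 v1=E4 (M6)
bar 2: v0=B3 v1=G4 (m6)
bar 3: v0=D4 v1=A4 (P5)
bar 4: v0=E4 v1=C5 (m6)
bar 5: v0=D4 v1=F4 (m3)
bar 6: v0=E4 v1=C5 (m6)
bar 7: v0=D4 v1=B4 (M6)
bar 8: v0=C4 v1=G4 (P5)
bar 9: v0=D4 v1=E5 (M2)
bar 10: v0=G3 v1=E4 (M6)
bar 11: v0=F3 v1=F4 (P8)
  R4 @ bar2.2: B3/C4 m2 untreated
  R2 @ bar3.0: B3/C4 m2 -> D4/A4 P5 similar
  R7 @ bar7.2: B4->F4 leap 6st
  R4 @ bar9.0: D4/E5 M2 untreated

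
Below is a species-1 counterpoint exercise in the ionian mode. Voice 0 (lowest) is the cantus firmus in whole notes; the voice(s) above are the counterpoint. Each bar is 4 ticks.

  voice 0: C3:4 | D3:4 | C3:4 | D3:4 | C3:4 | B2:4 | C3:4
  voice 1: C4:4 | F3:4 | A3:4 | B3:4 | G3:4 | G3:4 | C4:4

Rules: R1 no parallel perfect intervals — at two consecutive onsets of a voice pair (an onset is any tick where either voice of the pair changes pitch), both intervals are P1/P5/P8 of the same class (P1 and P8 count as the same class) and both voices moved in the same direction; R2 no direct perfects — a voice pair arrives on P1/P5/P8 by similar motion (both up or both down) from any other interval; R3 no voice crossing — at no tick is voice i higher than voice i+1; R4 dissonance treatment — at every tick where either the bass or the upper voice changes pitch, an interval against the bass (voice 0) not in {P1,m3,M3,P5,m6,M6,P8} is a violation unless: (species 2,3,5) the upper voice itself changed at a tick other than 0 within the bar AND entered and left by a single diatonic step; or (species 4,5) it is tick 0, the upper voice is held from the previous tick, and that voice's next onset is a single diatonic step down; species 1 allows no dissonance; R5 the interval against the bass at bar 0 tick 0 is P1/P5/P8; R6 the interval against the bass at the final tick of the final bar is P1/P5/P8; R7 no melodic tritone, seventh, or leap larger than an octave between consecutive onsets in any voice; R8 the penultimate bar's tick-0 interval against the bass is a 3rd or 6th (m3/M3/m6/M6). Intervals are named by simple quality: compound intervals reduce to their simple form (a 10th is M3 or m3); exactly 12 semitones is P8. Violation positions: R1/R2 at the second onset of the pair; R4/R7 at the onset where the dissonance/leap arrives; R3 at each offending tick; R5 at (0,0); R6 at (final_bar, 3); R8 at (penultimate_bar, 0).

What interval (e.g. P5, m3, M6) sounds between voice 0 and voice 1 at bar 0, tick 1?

voice 0=C3 voice 1=C4 -> P8

P8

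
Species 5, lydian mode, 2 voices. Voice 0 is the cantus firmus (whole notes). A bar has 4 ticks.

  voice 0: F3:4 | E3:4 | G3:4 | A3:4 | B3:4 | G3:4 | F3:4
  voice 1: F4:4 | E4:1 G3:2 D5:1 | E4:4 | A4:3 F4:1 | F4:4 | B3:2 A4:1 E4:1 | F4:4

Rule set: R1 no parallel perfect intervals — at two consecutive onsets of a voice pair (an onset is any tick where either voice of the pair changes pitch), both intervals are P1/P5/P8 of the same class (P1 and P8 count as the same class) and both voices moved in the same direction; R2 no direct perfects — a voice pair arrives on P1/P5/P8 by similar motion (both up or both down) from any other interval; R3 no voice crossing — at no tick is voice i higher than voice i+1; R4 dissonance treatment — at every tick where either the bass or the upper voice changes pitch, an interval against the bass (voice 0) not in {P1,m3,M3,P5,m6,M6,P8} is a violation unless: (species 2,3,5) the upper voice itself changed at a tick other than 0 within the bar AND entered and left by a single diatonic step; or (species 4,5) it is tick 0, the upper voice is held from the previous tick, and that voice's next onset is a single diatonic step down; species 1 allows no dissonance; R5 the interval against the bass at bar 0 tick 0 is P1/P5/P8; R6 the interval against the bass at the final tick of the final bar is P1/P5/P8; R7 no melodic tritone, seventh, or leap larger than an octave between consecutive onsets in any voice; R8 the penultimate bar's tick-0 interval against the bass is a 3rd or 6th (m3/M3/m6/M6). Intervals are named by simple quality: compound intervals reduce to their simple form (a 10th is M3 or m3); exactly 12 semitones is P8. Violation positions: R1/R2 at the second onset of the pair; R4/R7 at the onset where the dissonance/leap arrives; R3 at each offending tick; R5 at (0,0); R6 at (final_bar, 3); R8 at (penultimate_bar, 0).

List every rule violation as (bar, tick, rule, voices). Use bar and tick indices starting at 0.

bar 0: v0=F3 v1=F4 downbeat P8
bar 1: v0=E3 v1=E4 downbeat P8
bar 2: v0=G3 v1=E4 downbeat M6
bar 3: v0=A3 v1=A4 downbeat P8
bar 4: v0=B3 v1=F4 downbeat TT
bar 5: v0=G3 v1=B3 downbeat M3
bar 6: v0=F3 v1=F4 downbeat P8
  -> R1 @ bar 1 tick 0 v(0, 1): F3/F4 P8 -> E3/E4 P8 similar
  -> R4 @ bar 1 tick 3 v(0, 1): E3/D5 m7 untreated
  -> R7 @ bar 1 tick 3 v(1,): G3->D5 leap 19st
  -> R7 @ bar 2 tick 0 v(1,): D5->E4 leap 10st
  -> R2 @ bar 3 tick 0 v(0, 1): G3/E4 M6 -> A3/A4 P8 similar
  -> R4 @ bar 4 tick 0 v(0, 1): B3/F4 TT untreated
  -> R7 @ bar 5 tick 0 v(1,): F4->B3 leap 6st
  -> R4 @ bar 5 tick 2 v(0, 1): G3/A4 M2 untreated
  -> R7 @ bar 5 tick 2 v(1,): B3->A4 leap 10st

(1, 0, R1, (0, 1))
(1, 3, R4, (0, 1))
(1, 3, R7, (1,))
(2, 0, R7, (1,))
(3, 0, R2, (0, 1))
(4, 0, R4, (0, 1))
(5, 0, R7, (1,))
(5, 2, R4, (0, 1))
(5, 2, R7, (1,))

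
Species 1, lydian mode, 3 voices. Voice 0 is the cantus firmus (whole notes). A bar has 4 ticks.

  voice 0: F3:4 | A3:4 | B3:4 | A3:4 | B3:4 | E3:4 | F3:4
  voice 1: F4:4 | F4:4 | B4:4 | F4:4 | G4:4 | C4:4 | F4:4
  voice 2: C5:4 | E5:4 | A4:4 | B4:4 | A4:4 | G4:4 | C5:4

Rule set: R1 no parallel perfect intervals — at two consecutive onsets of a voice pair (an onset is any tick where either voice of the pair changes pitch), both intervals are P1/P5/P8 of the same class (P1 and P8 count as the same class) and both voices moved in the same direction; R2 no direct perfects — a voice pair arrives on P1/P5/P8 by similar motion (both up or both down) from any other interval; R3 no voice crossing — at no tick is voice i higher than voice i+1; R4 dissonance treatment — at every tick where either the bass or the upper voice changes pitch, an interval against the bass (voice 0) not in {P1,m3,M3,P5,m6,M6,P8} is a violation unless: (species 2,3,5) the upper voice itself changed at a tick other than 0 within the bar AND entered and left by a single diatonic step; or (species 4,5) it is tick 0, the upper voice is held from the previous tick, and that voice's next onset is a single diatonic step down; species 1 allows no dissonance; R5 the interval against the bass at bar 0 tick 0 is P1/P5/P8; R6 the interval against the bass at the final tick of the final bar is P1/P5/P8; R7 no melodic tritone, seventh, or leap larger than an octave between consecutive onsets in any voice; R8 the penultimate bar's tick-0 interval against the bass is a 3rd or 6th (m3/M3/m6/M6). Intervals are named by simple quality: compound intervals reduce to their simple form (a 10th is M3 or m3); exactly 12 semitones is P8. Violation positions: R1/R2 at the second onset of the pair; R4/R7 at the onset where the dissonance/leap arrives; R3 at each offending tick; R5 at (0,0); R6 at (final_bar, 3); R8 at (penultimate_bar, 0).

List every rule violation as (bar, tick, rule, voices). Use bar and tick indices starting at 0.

(1, 0, R1, (0, 2))
(2, 0, R2, (0, 1))
(2, 0, R3, (1, 2))
(2, 0, R4, (0, 2))
(2, 0, R7, (1,))
(2, 1, R3, (1, 2))
(2, 2, R3, (1, 2))
(2, 3, R3, (1, 2))
(3, 0, R4, (0, 2))
(3, 0, R7, (1,))
(4, 0, R4, (0, 2))
(5, 0, R2, (1, 2))
(6, 0, R1, (1, 2))
(6, 0, R2, (0, 1))
(6, 0, R2, (0, 2))

bar 0: v0=F3 v1=F4 v2=C5 downbeat P5
bar 1: v0=A3 v1=F4 v2=E5 downbeat P5
bar 2: v0=B3 v1=B4 v2=A4 downbeat m7
bar 3: v0=A3 v1=F4 v2=B4 downbeat M2
bar 4: v0=B3 v1=G4 v2=A4 downbeat m7
bar 5: v0=E3 v1=C4 v2=G4 downbeat m3
bar 6: v0=F3 v1=F4 v2=C5 downbeat P5
  -> R1 @ bar 1 tick 0 v(0, 2): F3/C5 P5 -> A3/E5 P5 similar
  -> R2 @ bar 2 tick 0 v(0, 1): A3/F4 m6 -> B3/B4 P8 similar
  -> R3 @ bar 2 tick 0 v(1, 2): B4 above A4
  -> R4 @ bar 2 tick 0 v(0, 2): B3/A4 m7 untreated
  -> R7 @ bar 2 tick 0 v(1,): F4->B4 leap 6st
  -> R3 @ bar 2 tick 1 v(1, 2): B4 above A4
  -> R3 @ bar 2 tick 2 v(1, 2): B4 above A4
  -> R3 @ bar 2 tick 3 v(1, 2): B4 above A4
  -> R4 @ bar 3 tick 0 v(0, 2): A3/B4 M2 untreated
  -> R7 @ bar 3 tick 0 v(1,): B4->F4 leap 6st
  -> R4 @ bar 4 tick 0 v(0, 2): B3/A4 m7 untreated
  -> R2 @ bar 5 tick 0 v(1, 2): G4/A4 M2 -> C4/G4 P5 similar
  -> R1 @ bar 6 tick 0 v(1, 2): C4/G4 P5 -> F4/C5 P5 similar
  -> R2 @ bar 6 tick 0 v(0, 1): E3/C4 m6 -> F3/F4 P8 similar
  -> R2 @ bar 6 tick 0 v(0, 2): E3/G4 m3 -> F3/C5 P5 similar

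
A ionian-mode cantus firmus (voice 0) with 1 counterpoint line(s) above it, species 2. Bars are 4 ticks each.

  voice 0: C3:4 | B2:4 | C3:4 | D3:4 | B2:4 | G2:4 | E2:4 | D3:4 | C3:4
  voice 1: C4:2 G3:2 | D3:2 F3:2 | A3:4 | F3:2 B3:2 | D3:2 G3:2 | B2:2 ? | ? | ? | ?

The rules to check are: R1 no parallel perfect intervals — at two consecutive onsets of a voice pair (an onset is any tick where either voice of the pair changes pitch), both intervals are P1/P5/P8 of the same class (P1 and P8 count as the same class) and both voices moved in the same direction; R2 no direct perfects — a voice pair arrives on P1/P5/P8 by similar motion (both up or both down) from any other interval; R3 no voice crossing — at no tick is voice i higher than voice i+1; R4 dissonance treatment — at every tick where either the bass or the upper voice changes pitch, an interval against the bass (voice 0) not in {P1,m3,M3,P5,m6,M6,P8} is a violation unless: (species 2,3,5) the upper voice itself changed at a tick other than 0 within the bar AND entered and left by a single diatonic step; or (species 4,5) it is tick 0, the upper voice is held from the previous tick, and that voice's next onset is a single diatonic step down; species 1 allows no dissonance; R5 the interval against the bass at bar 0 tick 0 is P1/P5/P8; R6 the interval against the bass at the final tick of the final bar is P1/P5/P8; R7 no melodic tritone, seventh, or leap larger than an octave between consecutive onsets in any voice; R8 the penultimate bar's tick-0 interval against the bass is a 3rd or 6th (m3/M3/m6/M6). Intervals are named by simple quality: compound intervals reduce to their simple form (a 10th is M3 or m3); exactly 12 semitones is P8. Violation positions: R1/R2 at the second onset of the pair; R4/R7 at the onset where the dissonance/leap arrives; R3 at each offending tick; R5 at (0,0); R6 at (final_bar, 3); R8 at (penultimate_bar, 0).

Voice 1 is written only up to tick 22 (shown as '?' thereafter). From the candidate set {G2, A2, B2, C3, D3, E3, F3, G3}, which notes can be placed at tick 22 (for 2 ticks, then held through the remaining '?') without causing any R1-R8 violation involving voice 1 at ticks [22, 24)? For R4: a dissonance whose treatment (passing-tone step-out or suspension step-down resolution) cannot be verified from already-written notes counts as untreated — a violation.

{B2, D3, E3, G2, G3}

G2: legal
A2: violates R4
B2: legal
C3: violates R4
D3: legal
E3: legal
F3: violates R4,R7
G3: legal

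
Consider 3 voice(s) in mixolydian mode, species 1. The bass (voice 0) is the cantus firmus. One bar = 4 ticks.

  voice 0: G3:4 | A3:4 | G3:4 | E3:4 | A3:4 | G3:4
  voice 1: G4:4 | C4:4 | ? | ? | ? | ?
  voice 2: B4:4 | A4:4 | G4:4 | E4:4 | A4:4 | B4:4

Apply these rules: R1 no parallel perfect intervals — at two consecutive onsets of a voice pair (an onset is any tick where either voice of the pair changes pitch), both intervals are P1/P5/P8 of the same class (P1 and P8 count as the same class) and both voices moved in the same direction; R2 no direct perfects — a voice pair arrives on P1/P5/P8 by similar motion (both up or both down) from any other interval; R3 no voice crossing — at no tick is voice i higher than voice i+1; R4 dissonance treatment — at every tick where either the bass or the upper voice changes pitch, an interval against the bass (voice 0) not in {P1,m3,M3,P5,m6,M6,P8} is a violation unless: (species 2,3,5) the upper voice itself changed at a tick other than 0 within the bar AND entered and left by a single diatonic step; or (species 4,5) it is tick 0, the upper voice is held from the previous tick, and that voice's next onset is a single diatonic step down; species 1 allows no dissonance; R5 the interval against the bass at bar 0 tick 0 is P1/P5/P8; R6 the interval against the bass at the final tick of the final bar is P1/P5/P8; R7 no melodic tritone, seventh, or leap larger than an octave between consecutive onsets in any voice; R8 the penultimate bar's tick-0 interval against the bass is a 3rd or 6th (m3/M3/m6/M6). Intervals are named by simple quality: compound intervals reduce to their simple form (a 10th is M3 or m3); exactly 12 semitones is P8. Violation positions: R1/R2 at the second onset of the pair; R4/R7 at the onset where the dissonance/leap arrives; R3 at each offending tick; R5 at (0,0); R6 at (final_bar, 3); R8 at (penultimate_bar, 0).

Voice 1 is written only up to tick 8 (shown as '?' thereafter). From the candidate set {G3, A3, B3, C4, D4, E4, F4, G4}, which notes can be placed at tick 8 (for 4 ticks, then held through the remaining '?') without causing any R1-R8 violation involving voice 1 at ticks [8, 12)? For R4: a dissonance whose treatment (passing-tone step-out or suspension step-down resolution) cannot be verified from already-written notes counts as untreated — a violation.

G3: violates R2
A3: violates R4
B3: legal
C4: violates R4
D4: legal
E4: legal
F4: violates R4
G4: legal

{B3, D4, E4, G4}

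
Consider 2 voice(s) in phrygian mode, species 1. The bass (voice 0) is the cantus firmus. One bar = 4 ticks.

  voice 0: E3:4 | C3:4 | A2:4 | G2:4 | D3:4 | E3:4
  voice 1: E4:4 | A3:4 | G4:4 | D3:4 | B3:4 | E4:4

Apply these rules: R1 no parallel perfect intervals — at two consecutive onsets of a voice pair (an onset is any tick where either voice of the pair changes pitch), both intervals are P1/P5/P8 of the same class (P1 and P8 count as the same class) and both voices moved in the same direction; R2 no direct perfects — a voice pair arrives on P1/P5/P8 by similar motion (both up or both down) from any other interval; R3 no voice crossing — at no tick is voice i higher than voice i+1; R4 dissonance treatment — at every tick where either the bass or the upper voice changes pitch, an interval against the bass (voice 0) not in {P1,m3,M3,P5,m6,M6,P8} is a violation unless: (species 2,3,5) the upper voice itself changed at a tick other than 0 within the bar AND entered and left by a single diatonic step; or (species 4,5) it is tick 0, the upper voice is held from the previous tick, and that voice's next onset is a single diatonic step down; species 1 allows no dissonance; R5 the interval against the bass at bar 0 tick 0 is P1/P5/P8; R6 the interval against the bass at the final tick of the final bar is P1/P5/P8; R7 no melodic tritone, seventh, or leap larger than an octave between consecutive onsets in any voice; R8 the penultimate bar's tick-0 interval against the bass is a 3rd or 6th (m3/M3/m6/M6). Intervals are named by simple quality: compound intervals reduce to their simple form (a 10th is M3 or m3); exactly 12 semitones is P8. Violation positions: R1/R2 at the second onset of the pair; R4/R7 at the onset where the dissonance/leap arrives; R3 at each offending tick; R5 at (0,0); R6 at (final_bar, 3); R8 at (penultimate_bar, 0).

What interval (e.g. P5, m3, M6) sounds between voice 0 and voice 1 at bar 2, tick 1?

voice 0=A2 voice 1=G4 -> m7

m7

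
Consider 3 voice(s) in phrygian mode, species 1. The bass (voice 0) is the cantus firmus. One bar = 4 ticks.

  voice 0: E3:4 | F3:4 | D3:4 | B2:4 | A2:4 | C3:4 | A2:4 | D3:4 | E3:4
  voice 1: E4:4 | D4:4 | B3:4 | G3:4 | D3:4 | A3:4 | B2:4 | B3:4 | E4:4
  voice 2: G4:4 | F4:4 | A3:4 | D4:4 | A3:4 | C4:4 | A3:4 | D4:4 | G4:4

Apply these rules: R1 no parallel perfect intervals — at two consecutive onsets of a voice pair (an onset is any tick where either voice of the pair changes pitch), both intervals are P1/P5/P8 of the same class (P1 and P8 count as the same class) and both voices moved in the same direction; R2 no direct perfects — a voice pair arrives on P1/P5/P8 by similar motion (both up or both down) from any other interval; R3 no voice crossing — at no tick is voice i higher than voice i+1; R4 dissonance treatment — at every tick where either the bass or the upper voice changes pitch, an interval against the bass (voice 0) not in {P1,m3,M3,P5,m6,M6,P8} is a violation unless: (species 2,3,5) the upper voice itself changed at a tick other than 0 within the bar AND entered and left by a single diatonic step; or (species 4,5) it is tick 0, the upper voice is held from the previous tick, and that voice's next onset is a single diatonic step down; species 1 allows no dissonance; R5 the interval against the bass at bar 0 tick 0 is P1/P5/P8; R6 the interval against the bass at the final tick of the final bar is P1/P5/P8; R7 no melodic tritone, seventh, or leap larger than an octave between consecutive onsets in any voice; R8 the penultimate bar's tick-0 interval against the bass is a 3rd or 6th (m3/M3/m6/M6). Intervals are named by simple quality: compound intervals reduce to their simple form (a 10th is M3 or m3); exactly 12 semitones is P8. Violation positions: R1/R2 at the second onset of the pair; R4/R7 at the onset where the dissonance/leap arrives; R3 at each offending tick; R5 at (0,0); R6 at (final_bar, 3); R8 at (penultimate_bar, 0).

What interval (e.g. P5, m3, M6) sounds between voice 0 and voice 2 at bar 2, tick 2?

voice 0=D3 voice 2=A3 -> P5

P5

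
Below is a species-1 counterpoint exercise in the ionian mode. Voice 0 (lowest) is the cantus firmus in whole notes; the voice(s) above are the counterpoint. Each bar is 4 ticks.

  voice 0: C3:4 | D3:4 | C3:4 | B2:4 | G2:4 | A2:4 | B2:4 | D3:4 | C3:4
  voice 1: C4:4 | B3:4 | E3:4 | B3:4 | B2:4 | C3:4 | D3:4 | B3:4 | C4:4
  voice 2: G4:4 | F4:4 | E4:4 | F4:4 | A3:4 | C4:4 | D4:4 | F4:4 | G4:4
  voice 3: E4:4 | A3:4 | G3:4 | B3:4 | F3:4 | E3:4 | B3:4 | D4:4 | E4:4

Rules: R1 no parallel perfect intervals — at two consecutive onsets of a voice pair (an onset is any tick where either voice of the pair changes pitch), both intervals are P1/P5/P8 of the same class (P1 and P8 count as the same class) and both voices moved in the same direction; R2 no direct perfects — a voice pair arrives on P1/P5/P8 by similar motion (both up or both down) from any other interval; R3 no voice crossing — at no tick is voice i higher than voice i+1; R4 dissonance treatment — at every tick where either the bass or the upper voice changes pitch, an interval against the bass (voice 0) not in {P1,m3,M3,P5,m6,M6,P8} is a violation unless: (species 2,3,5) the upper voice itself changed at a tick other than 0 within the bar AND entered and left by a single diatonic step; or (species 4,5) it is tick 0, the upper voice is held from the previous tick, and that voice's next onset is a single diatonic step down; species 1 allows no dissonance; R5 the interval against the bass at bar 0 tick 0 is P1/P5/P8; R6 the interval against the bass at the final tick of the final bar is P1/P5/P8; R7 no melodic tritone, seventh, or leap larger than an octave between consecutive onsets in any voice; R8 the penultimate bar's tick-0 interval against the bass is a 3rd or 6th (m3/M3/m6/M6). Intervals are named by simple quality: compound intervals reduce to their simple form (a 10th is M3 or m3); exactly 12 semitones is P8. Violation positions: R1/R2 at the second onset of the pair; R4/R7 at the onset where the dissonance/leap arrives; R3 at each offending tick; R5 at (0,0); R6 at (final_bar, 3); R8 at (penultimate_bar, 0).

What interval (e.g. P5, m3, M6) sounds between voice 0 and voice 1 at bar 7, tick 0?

M6

voice 0=D3 voice 1=B3 -> M6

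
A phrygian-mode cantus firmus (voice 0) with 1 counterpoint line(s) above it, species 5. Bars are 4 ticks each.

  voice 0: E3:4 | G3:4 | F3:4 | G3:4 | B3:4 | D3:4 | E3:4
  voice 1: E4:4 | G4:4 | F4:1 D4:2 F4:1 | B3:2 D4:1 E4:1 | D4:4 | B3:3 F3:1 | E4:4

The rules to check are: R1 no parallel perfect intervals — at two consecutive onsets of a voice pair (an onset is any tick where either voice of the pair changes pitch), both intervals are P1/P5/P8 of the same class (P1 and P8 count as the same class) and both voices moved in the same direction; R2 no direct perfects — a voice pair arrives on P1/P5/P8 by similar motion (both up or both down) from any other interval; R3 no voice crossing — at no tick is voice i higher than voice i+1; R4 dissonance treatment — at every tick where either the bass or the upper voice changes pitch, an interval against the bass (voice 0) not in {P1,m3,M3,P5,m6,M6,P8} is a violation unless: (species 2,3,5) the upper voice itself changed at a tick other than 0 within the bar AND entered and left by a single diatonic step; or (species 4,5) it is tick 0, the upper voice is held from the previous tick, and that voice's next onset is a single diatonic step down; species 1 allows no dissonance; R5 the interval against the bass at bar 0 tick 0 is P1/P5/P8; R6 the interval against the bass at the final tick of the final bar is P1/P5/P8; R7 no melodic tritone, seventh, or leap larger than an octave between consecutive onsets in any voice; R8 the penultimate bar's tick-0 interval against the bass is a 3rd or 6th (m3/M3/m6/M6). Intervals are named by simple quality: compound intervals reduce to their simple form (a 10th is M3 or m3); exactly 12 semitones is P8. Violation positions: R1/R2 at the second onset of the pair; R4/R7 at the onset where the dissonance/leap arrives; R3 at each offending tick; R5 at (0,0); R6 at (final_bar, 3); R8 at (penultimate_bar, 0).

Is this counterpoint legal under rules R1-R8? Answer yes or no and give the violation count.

No (6 violations)

bar 0: v0=E3 v1=E4 (P8)
bar 1: v0=G3 v1=G4 (P8)
bar 2: v0=F3 v1=F4 (P8)
bar 3: v0=G3 v1=B3 (M3)
bar 4: v0=B3 v1=D4 (m3)
bar 5: v0=D3 v1=B3 (M6)
bar 6: v0=E3 v1=E4 (P8)
  R1 @ bar1.0: E3/E4 P8 -> G3/G4 P8 similar
  R1 @ bar2.0: G3/G4 P8 -> F3/F4 P8 similar
  R7 @ bar3.0: F4->B3 leap 6st
  R7 @ bar5.3: B3->F3 leap 6st
  R2 @ bar6.0: D3/F3 m3 -> E3/E4 P8 similar
  R7 @ bar6.0: F3->E4 leap 11st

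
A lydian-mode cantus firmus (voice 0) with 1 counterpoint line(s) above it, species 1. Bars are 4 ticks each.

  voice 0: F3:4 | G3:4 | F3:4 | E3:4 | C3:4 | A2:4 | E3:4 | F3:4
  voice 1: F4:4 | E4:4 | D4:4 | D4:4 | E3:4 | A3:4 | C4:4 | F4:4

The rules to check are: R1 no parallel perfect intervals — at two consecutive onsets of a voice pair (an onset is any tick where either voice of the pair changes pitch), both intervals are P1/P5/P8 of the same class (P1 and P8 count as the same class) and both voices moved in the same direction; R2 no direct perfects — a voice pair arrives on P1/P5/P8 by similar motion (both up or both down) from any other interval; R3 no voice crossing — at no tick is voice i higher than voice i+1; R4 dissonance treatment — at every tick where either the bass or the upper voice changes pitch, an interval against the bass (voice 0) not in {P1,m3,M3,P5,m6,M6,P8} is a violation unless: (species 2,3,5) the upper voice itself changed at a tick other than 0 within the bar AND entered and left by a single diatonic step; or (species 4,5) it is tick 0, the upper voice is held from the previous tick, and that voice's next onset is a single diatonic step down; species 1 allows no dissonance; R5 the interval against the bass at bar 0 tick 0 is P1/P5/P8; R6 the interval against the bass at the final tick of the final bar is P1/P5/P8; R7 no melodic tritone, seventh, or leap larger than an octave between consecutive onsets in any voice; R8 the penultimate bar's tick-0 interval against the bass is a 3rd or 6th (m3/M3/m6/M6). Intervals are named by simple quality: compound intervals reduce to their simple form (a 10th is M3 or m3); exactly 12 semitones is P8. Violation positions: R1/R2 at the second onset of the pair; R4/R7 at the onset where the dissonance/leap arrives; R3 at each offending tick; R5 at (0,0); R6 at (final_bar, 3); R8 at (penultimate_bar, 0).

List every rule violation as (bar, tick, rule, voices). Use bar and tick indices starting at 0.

(3, 0, R4, (0, 1))
(4, 0, R7, (1,))
(7, 0, R2, (0, 1))

bar 0: v0=F3 v1=F4 downbeat P8
bar 1: v0=G3 v1=E4 downbeat M6
bar 2: v0=F3 v1=D4 downbeat M6
bar 3: v0=E3 v1=D4 downbeat m7
bar 4: v0=C3 v1=E3 downbeat M3
bar 5: v0=A2 v1=A3 downbeat P8
bar 6: v0=E3 v1=C4 downbeat m6
bar 7: v0=F3 v1=F4 downbeat P8
  -> R4 @ bar 3 tick 0 v(0, 1): E3/D4 m7 untreated
  -> R7 @ bar 4 tick 0 v(1,): D4->E3 leap 10st
  -> R2 @ bar 7 tick 0 v(0, 1): E3/C4 m6 -> F3/F4 P8 similar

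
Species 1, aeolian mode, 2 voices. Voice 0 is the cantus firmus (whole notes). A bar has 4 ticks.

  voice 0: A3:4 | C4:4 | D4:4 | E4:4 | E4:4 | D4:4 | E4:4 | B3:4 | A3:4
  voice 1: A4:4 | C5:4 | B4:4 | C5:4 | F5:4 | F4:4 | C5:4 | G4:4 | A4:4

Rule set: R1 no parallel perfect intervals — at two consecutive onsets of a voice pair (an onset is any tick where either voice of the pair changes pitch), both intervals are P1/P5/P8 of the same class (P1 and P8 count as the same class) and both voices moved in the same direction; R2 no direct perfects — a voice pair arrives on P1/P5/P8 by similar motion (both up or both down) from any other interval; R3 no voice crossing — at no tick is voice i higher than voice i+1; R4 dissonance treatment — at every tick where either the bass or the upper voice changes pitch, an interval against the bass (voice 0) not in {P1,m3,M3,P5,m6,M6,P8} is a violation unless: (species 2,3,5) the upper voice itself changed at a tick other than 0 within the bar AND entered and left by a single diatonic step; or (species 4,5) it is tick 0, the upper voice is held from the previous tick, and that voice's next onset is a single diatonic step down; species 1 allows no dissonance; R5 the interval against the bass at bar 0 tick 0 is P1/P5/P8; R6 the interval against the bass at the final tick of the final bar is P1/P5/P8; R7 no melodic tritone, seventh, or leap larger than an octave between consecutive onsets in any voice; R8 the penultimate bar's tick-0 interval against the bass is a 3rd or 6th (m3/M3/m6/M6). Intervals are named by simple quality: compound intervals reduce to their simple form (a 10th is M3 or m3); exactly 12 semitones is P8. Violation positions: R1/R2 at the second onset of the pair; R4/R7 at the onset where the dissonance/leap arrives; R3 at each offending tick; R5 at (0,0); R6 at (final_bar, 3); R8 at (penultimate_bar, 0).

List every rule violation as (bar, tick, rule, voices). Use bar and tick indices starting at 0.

bar 0: v0=A3 v1=A4 downbeat P8
bar 1: v0=C4 v1=C5 downbeat P8
bar 2: v0=D4 v1=B4 downbeat M6
bar 3: v0=E4 v1=C5 downbeat m6
bar 4: v0=E4 v1=F5 downbeat m2
bar 5: v0=D4 v1=F4 downbeat m3
bar 6: v0=E4 v1=C5 downbeat m6
bar 7: v0=B3 v1=G4 downbeat m6
bar 8: v0=A3 v1=A4 downbeat P8
  -> R1 @ bar 1 tick 0 v(0, 1): A3/A4 P8 -> C4/C5 P8 similar
  -> R4 @ bar 4 tick 0 v(0, 1): E4/F5 m2 untreated

(1, 0, R1, (0, 1))
(4, 0, R4, (0, 1))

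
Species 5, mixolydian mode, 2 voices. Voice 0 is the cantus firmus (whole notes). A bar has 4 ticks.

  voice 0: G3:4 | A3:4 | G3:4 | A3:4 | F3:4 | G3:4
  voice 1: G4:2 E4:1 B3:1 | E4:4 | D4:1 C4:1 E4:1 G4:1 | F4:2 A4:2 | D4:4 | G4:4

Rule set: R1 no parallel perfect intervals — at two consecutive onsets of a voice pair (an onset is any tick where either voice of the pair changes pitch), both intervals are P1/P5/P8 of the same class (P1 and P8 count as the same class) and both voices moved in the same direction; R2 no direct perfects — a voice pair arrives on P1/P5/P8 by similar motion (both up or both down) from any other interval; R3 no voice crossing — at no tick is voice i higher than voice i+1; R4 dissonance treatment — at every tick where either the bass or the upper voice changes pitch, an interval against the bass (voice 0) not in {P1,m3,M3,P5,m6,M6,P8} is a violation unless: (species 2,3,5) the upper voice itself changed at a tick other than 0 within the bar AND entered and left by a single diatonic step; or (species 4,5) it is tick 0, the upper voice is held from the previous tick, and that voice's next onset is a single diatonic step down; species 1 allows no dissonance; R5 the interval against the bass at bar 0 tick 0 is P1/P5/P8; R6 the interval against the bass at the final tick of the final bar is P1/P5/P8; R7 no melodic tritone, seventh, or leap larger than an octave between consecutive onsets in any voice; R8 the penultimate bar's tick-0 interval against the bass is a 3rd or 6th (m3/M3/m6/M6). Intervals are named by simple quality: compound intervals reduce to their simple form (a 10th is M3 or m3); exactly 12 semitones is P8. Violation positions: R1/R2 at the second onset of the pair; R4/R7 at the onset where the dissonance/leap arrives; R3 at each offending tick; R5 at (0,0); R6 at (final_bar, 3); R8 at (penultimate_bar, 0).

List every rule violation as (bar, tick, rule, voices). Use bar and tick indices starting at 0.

(1, 0, R2, (0, 1))
(2, 0, R1, (0, 1))
(2, 1, R4, (0, 1))
(5, 0, R2, (0, 1))

bar 0: v0=G3 v1=G4 downbeat P8
bar 1: v0=A3 v1=E4 downbeat P5
bar 2: v0=G3 v1=D4 downbeat P5
bar 3: v0=A3 v1=F4 downbeat m6
bar 4: v0=F3 v1=D4 downbeat M6
bar 5: v0=G3 v1=G4 downbeat P8
  -> R2 @ bar 1 tick 0 v(0, 1): G3/B3 M3 -> A3/E4 P5 similar
  -> R1 @ bar 2 tick 0 v(0, 1): A3/E4 P5 -> G3/D4 P5 similar
  -> R4 @ bar 2 tick 1 v(0, 1): G3/C4 P4 untreated
  -> R2 @ bar 5 tick 0 v(0, 1): F3/D4 M6 -> G3/G4 P8 similar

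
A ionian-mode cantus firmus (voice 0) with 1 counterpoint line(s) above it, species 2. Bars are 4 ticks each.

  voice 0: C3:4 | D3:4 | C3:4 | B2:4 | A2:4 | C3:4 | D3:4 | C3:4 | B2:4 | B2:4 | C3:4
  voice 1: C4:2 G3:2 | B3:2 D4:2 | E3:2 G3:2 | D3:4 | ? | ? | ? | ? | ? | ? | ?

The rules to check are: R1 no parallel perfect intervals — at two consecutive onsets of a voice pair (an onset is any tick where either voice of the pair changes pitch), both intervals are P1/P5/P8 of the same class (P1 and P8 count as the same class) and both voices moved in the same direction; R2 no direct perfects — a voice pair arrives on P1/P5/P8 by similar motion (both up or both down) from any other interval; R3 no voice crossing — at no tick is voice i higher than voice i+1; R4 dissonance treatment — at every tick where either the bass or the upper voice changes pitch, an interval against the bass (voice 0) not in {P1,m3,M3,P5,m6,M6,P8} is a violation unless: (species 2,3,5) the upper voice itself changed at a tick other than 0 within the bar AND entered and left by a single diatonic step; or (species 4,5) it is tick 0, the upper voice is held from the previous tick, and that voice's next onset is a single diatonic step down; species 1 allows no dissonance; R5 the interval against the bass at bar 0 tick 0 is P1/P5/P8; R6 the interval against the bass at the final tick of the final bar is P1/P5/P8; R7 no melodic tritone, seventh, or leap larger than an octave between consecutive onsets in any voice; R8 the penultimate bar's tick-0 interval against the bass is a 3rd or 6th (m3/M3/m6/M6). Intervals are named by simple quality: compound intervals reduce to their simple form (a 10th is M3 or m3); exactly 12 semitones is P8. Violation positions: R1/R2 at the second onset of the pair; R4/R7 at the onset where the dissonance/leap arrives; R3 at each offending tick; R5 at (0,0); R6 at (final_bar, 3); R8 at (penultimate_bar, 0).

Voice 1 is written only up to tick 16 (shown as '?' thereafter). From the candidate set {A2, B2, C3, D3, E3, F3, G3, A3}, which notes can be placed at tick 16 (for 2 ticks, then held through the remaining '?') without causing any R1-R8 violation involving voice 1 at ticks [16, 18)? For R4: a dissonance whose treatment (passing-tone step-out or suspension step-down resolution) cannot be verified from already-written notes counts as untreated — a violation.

A2: violates R2
B2: violates R4
C3: legal
D3: violates R4
E3: legal
F3: legal
G3: violates R4
A3: legal

{A3, C3, E3, F3}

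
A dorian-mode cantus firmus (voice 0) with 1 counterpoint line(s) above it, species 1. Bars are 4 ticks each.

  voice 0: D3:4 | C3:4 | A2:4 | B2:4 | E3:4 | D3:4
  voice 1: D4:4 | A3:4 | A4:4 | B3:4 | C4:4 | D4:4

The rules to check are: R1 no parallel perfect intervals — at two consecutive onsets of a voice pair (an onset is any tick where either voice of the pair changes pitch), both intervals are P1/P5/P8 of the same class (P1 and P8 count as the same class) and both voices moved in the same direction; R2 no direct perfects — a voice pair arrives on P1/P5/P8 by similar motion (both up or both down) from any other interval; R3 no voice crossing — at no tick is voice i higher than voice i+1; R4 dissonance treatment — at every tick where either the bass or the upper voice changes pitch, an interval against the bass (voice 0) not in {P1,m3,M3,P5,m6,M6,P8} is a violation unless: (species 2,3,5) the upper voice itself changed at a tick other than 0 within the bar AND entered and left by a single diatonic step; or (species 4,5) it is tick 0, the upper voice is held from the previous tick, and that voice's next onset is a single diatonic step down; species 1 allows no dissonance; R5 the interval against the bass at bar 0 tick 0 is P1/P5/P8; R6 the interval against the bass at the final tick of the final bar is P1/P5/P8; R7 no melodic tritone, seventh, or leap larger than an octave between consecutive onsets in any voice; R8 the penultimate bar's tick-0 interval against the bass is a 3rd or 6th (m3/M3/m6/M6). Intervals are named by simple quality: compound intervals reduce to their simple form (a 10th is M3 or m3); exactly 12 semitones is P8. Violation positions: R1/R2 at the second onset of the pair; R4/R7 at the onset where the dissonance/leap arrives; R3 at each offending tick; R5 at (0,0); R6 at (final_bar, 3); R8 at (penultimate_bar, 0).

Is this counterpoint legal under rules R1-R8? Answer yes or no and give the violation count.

No (1 violations)

bar 0: v0=D3 v1=D4 (P8)
bar 1: v0=C3 v1=A3 (M6)
bar 2: v0=A2 v1=A4 (P1)
bar 3: v0=B2 v1=B3 (P8)
bar 4: v0=E3 v1=C4 (m6)
bar 5: v0=D3 v1=D4 (P8)
  R7 @ bar3.0: A4->B3 leap 10st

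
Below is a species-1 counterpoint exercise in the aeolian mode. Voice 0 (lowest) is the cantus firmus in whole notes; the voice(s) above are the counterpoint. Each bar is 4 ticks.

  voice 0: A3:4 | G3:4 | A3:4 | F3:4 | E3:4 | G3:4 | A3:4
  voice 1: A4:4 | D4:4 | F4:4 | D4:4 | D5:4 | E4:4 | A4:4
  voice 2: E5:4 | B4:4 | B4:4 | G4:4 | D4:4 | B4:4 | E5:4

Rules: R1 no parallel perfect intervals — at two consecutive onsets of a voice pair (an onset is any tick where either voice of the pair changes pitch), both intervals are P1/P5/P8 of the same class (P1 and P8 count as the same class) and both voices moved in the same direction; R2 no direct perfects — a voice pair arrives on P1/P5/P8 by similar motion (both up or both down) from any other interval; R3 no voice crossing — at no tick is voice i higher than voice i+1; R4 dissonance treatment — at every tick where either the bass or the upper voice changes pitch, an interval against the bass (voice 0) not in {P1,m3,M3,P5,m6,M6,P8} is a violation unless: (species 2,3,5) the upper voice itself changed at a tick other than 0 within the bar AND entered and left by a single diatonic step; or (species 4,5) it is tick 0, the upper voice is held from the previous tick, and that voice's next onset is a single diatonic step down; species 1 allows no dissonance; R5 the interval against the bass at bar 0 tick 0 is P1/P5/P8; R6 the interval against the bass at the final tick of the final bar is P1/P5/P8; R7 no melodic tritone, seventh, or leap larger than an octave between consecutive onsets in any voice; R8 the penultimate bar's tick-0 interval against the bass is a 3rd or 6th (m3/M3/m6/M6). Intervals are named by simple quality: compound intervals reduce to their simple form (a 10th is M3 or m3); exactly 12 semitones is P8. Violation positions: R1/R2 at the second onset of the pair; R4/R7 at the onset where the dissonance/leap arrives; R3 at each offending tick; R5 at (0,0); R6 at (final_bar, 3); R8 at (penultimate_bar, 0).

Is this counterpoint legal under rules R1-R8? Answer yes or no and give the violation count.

bar 0: v0=A3 v1=A4 v2=E5 (P5)
bar 1: v0=G3 v1=D4 v2=B4 (M3)
bar 2: v0=A3 v1=F4 v2=B4 (M2)
bar 3: v0=F3 v1=D4 v2=G4 (M2)
bar 4: v0=E3 v1=D5 v2=D4 (m7)
bar 5: v0=G3 v1=E4 v2=B4 (M3)
bar 6: v0=A3 v1=A4 v2=E5 (P5)
  R2 @ bar1.0: A3/A4 P8 -> G3/D4 P5 similar
  R4 @ bar2.0: A3/B4 M2 untreated
  R4 @ bar3.0: F3/G4 M2 untreated
  R3 @ bar4.0: D5 above D4
  R4 @ bar4.0: E3/D5 m7 untreated
  R4 @ bar4.0: E3/D4 m7 untreated
  R3 @ bar4.1: D5 above D4
  R3 @ bar4.2: D5 above D4
  R3 @ bar4.3: D5 above D4
  R7 @ bar5.0: D5->E4 leap 10st
  R1 @ bar6.0: E4/B4 P5 -> A4/E5 P5 similar
  R2 @ bar6.0: G3/E4 M6 -> A3/A4 P8 similar
  R2 @ bar6.0: G3/B4 M3 -> A3/E5 P5 similar

No (13 violations)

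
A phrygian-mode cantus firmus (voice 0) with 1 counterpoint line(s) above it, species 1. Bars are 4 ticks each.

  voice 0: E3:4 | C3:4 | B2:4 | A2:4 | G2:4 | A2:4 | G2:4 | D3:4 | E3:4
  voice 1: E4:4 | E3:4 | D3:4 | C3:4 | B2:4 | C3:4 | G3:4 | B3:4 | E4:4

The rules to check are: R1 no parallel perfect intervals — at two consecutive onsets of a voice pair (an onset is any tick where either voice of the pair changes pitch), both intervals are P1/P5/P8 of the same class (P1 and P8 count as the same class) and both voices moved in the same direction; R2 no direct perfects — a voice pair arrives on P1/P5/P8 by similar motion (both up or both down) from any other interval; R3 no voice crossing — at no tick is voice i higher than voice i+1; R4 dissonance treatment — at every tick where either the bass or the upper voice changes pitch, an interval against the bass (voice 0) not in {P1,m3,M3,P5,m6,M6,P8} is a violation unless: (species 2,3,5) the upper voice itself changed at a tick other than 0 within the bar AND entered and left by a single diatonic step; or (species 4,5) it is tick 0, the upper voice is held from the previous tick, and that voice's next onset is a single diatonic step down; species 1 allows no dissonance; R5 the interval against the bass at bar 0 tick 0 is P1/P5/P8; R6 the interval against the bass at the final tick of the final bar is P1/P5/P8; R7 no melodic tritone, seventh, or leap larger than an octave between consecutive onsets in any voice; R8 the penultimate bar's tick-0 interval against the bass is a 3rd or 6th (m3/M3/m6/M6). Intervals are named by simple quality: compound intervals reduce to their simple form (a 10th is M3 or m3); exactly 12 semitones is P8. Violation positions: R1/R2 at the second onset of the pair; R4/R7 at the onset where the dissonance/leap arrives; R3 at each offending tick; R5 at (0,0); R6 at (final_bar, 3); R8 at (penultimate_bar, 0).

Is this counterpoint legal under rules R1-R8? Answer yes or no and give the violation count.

bar 0: v0=E3 v1=E4 (P8)
bar 1: v0=C3 v1=E3 (M3)
bar 2: v0=B2 v1=D3 (m3)
bar 3: v0=A2 v1=C3 (m3)
bar 4: v0=G2 v1=B2 (M3)
bar 5: v0=A2 v1=C3 (m3)
bar 6: v0=G2 v1=G3 (P8)
bar 7: v0=D3 v1=B3 (M6)
bar 8: v0=E3 v1=E4 (P8)
  R2 @ bar8.0: D3/B3 M6 -> E3/E4 P8 similar

No (1 violations)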